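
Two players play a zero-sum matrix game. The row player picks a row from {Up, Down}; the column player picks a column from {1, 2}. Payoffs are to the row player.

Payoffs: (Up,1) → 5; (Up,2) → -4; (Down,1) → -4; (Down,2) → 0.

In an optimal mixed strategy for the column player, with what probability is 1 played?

4/13

Row minima: Up → -4, Down → -4; maximin = -4.
Column maxima: 1 → 5, 2 → 0; minimax = 0.
-4 ≠ 0, so there is no saddle point; optimal play is mixed.
Let the row player play Up with probability p. Expected payoff against 1: 5p + (-4)(1−p) = 9p − 4; against 2: (-4)p + 0(1−p) = −4p.
Setting these equal: 9p − 4 = −4p ⇒ 13p = 4 ⇒ p = 4/13, and the value is (9)·(4/13) − 4 = -16/13.
For the column player: with q = P(1), equating Up's and Down's payoffs gives 9q − 4 = −4q ⇒ q = 4/13.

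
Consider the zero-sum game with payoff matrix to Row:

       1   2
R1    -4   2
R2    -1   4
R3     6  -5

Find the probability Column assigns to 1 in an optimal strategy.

Row minima: R1 → -4, R2 → -1, R3 → -5; maximin = -1.
Column maxima: 1 → 6, 2 → 4; minimax = 4.
-1 ≠ 4, so there is no saddle point; optimal play is mixed.
R1 is strictly dominated by R2, so Row never plays it.
On the remaining 2×2 (R2, R3 vs 1, 2):
Let Row play R2 with probability p. Expected payoff against 1: (-1)p + 6(1−p) = −7p + 6; against 2: 4p + (-5)(1−p) = 9p − 5.
Setting these equal: −7p + 6 = 9p − 5 ⇒ −16p = -11 ⇒ p = 11/16, and the value is (-7)·(11/16) + 6 = 19/16.
For Column: with q = P(1), equating R2's and R3's payoffs gives −5q + 4 = 11q − 5 ⇒ q = 9/16.

9/16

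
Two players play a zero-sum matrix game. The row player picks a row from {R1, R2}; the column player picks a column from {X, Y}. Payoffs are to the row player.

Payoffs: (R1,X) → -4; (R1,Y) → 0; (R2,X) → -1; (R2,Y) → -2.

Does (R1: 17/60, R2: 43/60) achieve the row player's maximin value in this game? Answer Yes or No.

Against X this mix gives (17/60)·(-4) + (43/60)·(-1) = -37/20.
Against Y this mix gives (17/60)·0 + (43/60)·(-2) = -43/30.
The column player will play X, holding the row player to -37/20. Shifting weight toward the row that does better against X would raise this floor (the equalizing mix achieves -8/5 against both X and Y), so the proposed strategy is not optimal.

No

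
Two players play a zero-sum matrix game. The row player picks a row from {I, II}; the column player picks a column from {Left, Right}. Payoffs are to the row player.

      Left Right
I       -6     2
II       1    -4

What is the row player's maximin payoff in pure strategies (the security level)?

Row minima: I → -6, II → -4.
The best of these is -4.

-4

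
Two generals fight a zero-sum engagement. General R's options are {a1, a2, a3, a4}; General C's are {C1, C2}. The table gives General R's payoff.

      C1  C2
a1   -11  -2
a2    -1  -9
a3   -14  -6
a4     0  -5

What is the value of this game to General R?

-55/14

Row minima: a1 → -11, a2 → -9, a3 → -14, a4 → -5; maximin = -5.
Column maxima: C1 → 0, C2 → -2; minimax = -2.
-5 ≠ -2, so there is no saddle point; optimal play is mixed.
a2 is strictly dominated by a4, so General R never plays it.
a3 is strictly dominated by a1, so General R never plays it.
On the remaining 2×2 (a1, a4 vs C1, C2):
Let General R play a1 with probability p. Expected payoff against C1: (-11)p + 0(1−p) = −11p; against C2: (-2)p + (-5)(1−p) = 3p − 5.
Setting these equal: −11p = 3p − 5 ⇒ −14p = -5 ⇒ p = 5/14, and the value is (-11)·(5/14) = -55/14.
For General C: with q = P(C1), equating a1's and a4's payoffs gives −9q − 2 = 5q − 5 ⇒ q = 3/14.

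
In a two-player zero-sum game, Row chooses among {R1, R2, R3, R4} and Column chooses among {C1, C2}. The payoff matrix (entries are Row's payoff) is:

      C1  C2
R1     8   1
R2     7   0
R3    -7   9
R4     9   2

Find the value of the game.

Row minima: R1 → 1, R2 → 0, R3 → -7, R4 → 2; maximin = 2.
Column maxima: C1 → 9, C2 → 9; minimax = 9.
2 ≠ 9, so there is no saddle point; optimal play is mixed.
R1 is strictly dominated by R4, so Row never plays it.
R2 is strictly dominated by R4, so Row never plays it.
On the remaining 2×2 (R3, R4 vs C1, C2):
Let Row play R3 with probability p. Expected payoff against C1: (-7)p + 9(1−p) = −16p + 9; against C2: 9p + 2(1−p) = 7p + 2.
Setting these equal: −16p + 9 = 7p + 2 ⇒ −23p = -7 ⇒ p = 7/23, and the value is (-16)·(7/23) + 9 = 95/23.
For Column: with q = P(C1), equating R3's and R4's payoffs gives −16q + 9 = 7q + 2 ⇒ q = 7/23.

95/23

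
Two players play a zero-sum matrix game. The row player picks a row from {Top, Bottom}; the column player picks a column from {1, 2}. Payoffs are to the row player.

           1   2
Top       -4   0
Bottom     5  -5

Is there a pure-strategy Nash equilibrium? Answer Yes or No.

No

Row minima: Top → -4, Bottom → -5; maximin = -4.
Column maxima: 1 → 5, 2 → 0; minimax = 0.
-4 ≠ 0, so no pure-strategy equilibrium exists.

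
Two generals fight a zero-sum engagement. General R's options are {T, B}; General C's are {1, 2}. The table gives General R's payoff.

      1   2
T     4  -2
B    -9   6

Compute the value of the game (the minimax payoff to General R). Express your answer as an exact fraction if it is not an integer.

Row minima: T → -2, B → -9; maximin = -2.
Column maxima: 1 → 4, 2 → 6; minimax = 4.
-2 ≠ 4, so there is no saddle point; optimal play is mixed.
Let General R play T with probability p. Expected payoff against 1: 4p + (-9)(1−p) = 13p − 9; against 2: (-2)p + 6(1−p) = −8p + 6.
Setting these equal: 13p − 9 = −8p + 6 ⇒ 21p = 15 ⇒ p = 5/7, and the value is (13)·(5/7) − 9 = 2/7.
For General C: with q = P(1), equating T's and B's payoffs gives 6q − 2 = −15q + 6 ⇒ q = 8/21.

2/7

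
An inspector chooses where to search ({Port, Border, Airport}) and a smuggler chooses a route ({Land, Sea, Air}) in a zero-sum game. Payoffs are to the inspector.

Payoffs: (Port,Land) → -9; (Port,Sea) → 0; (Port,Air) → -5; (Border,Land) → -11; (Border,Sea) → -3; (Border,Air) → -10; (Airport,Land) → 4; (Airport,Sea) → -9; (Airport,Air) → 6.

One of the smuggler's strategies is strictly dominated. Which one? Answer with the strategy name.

Air

Land holds the inspector's payoff strictly below Air in every row: -9 < -5, -11 < -10, 4 < 6.
So Air is strictly dominated for the smuggler.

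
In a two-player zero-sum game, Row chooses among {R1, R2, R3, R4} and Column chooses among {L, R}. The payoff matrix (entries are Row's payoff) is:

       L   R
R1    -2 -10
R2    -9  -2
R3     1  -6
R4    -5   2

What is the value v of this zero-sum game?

Row minima: R1 → -10, R2 → -9, R3 → -6, R4 → -5; maximin = -5.
Column maxima: L → 1, R → 2; minimax = 1.
-5 ≠ 1, so there is no saddle point; optimal play is mixed.
R1 is strictly dominated by R3, so Row never plays it.
R2 is strictly dominated by R4, so Row never plays it.
On the remaining 2×2 (R3, R4 vs L, R):
Let Row play R3 with probability p. Expected payoff against L: 1p + (-5)(1−p) = 6p − 5; against R: (-6)p + 2(1−p) = −8p + 2.
Setting these equal: 6p − 5 = −8p + 2 ⇒ 14p = 7 ⇒ p = 1/2, and the value is (6)·(1/2) − 5 = -2.
For Column: with q = P(L), equating R3's and R4's payoffs gives 7q − 6 = −7q + 2 ⇒ q = 4/7.

-2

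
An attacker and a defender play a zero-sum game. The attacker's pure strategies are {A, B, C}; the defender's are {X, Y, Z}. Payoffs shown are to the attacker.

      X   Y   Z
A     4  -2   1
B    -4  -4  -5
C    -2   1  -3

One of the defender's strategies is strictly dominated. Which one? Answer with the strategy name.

Z holds the attacker's payoff strictly below X in every row: 1 < 4, -5 < -4, -3 < -2.
So X is strictly dominated for the defender.

X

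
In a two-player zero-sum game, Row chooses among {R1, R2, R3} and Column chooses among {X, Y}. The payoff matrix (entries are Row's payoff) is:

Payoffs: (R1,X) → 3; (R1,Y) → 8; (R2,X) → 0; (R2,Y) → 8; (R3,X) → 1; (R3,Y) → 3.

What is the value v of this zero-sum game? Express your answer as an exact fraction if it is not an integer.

Row minima: R1 → 3, R2 → 0, R3 → 1; maximin = 3.
Column maxima: X → 3, Y → 8; minimax = 3.
Since maximin = minimax = 3, there is a saddle point and the value is 3.

3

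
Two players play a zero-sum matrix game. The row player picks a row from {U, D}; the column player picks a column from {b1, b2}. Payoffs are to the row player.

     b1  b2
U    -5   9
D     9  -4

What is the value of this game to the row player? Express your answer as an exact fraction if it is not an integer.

Row minima: U → -5, D → -4; maximin = -4.
Column maxima: b1 → 9, b2 → 9; minimax = 9.
-4 ≠ 9, so there is no saddle point; optimal play is mixed.
Let the row player play U with probability p. Expected payoff against b1: (-5)p + 9(1−p) = −14p + 9; against b2: 9p + (-4)(1−p) = 13p − 4.
Setting these equal: −14p + 9 = 13p − 4 ⇒ −27p = -13 ⇒ p = 13/27, and the value is (-14)·(13/27) + 9 = 61/27.
For the column player: with q = P(b1), equating U's and D's payoffs gives −14q + 9 = 13q − 4 ⇒ q = 13/27.

61/27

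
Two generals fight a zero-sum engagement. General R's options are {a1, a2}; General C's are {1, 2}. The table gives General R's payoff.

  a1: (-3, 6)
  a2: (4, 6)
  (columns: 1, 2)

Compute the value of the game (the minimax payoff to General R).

4

Row minima: a1 → -3, a2 → 4; maximin = 4.
Column maxima: 1 → 4, 2 → 6; minimax = 4.
Since maximin = minimax = 4, there is a saddle point and the value is 4.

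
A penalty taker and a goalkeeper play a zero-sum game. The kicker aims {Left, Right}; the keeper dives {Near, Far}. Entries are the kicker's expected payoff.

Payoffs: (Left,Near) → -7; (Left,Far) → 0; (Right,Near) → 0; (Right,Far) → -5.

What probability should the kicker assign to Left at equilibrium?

5/12

Row minima: Left → -7, Right → -5; maximin = -5.
Column maxima: Near → 0, Far → 0; minimax = 0.
-5 ≠ 0, so there is no saddle point; optimal play is mixed.
Let the kicker play Left with probability p. Expected payoff against Near: (-7)p + 0(1−p) = −7p; against Far: 0p + (-5)(1−p) = 5p − 5.
Setting these equal: −7p = 5p − 5 ⇒ −12p = -5 ⇒ p = 5/12, and the value is (-7)·(5/12) = -35/12.
For the keeper: with q = P(Near), equating Left's and Right's payoffs gives −7q = 5q − 5 ⇒ q = 5/12.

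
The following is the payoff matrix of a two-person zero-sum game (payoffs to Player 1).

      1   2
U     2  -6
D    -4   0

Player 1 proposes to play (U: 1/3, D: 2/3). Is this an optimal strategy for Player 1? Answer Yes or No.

Against 1 this mix gives (1/3)·2 + (2/3)·(-4) = -2.
Against 2 this mix gives (1/3)·(-6) + (2/3)·0 = -2.
All of Player 2's active replies (1, 2) yield -2, and no column does worse for Player 1. The mix makes Player 2 indifferent and guarantees -2, so it is optimal.

Yes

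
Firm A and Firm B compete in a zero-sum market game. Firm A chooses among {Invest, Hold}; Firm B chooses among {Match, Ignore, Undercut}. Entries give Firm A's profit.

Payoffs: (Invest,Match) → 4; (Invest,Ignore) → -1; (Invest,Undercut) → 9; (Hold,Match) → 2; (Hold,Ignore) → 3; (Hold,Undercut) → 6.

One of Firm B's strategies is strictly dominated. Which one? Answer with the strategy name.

Undercut

Match holds Firm A's payoff strictly below Undercut in every row: 4 < 9, 2 < 6.
So Undercut is strictly dominated for Firm B.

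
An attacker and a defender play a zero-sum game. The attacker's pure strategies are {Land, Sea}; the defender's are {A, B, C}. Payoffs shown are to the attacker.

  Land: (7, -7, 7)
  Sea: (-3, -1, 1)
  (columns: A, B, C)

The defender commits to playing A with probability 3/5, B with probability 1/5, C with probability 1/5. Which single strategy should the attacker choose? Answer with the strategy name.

Land

Expected payoff of Land: (3/5)·7 + (1/5)·(-7) + (1/5)·7 = 21/5.
Expected payoff of Sea: (3/5)·(-3) + (1/5)·(-1) + (1/5)·1 = -9/5.
The largest is 21/5, so the attacker's best response is Land.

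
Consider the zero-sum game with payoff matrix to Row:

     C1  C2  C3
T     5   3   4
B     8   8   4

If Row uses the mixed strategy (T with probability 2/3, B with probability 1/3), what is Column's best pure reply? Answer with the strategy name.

If Column plays C1, Row's expected payoff is (2/3)·5 + (1/3)·8 = 6.
If Column plays C2, Row's expected payoff is (2/3)·3 + (1/3)·8 = 14/3.
If Column plays C3, Row's expected payoff is (2/3)·4 + (1/3)·4 = 4.
Column minimizes Row's payoff; the smallest is 4, so the best response is C3.

C3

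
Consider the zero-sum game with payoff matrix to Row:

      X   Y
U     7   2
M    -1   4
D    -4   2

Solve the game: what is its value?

3

Row minima: U → 2, M → -1, D → -4; maximin = 2.
Column maxima: X → 7, Y → 4; minimax = 4.
2 ≠ 4, so there is no saddle point; optimal play is mixed.
D is strictly dominated by M, so Row never plays it.
On the remaining 2×2 (U, M vs X, Y):
Let Row play U with probability p. Expected payoff against X: 7p + (-1)(1−p) = 8p − 1; against Y: 2p + 4(1−p) = −2p + 4.
Setting these equal: 8p − 1 = −2p + 4 ⇒ 10p = 5 ⇒ p = 1/2, and the value is (8)·(1/2) − 1 = 3.
For Column: with q = P(X), equating U's and M's payoffs gives 5q + 2 = −5q + 4 ⇒ q = 1/5.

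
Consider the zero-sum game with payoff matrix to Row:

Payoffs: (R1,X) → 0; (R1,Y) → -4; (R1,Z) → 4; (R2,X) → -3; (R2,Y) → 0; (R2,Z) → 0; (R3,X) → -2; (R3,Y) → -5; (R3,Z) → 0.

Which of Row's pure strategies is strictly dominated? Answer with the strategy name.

R3

R1 gives a strictly higher payoff than R3 against every column: 0 > -2, -4 > -5, 4 > 0.
So R3 is strictly dominated and Row never plays it.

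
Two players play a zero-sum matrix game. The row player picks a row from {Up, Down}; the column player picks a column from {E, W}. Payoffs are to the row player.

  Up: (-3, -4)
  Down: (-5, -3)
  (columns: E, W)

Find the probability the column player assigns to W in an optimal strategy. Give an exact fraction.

Row minima: Up → -4, Down → -5; maximin = -4.
Column maxima: E → -3, W → -3; minimax = -3.
-4 ≠ -3, so there is no saddle point; optimal play is mixed.
Let the row player play Up with probability p. Expected payoff against E: (-3)p + (-5)(1−p) = 2p − 5; against W: (-4)p + (-3)(1−p) = −p − 3.
Setting these equal: 2p − 5 = −p − 3 ⇒ 3p = 2 ⇒ p = 2/3, and the value is (2)·(2/3) − 5 = -11/3.
For the column player: with q = P(E), equating Up's and Down's payoffs gives q − 4 = −2q − 3 ⇒ q = 1/3.

2/3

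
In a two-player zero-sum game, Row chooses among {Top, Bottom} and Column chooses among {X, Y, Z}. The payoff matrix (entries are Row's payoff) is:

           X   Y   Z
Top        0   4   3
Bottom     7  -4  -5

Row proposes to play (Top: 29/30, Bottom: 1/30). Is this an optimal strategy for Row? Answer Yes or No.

No

Against X this mix gives (29/30)·0 + (1/30)·7 = 7/30.
Against Y this mix gives (29/30)·4 + (1/30)·(-4) = 56/15.
Against Z this mix gives (29/30)·3 + (1/30)·(-5) = 41/15.
Column will play X, holding Row to 7/30. Shifting weight toward the row that does better against X would raise this floor (the equalizing mix achieves 7/5 against both X and Z), so the proposed strategy is not optimal.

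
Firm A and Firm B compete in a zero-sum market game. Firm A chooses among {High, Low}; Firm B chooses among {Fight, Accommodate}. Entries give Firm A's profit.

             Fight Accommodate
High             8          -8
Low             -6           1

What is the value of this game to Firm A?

-40/23

Row minima: High → -8, Low → -6; maximin = -6.
Column maxima: Fight → 8, Accommodate → 1; minimax = 1.
-6 ≠ 1, so there is no saddle point; optimal play is mixed.
Let Firm A play High with probability p. Expected payoff against Fight: 8p + (-6)(1−p) = 14p − 6; against Accommodate: (-8)p + 1(1−p) = −9p + 1.
Setting these equal: 14p − 6 = −9p + 1 ⇒ 23p = 7 ⇒ p = 7/23, and the value is (14)·(7/23) − 6 = -40/23.
For Firm B: with q = P(Fight), equating High's and Low's payoffs gives 16q − 8 = −7q + 1 ⇒ q = 9/23.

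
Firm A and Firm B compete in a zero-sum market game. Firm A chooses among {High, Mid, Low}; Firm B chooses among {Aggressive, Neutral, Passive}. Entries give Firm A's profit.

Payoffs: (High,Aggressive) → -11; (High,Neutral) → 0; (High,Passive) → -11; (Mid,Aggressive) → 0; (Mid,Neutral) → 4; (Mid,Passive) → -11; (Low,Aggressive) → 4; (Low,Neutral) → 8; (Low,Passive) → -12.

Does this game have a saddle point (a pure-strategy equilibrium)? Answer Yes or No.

Yes

Row minima: High → -11, Mid → -11, Low → -12; maximin = -11.
Column maxima: Aggressive → 4, Neutral → 8, Passive → -11; minimax = -11.
maximin = minimax = -11, so a saddle point exists.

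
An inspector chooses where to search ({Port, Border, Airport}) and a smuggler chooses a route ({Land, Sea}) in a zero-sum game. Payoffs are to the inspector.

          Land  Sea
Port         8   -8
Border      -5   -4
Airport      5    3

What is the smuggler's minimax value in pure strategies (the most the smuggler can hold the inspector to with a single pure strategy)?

Column maxima: Land → 8, Sea → 3.
The smallest of these is 3.

3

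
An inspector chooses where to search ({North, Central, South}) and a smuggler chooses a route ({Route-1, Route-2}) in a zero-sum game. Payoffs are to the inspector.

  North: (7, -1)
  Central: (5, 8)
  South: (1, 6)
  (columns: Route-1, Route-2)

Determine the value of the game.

Row minima: North → -1, Central → 5, South → 1; maximin = 5.
Column maxima: Route-1 → 7, Route-2 → 8; minimax = 7.
5 ≠ 7, so there is no saddle point; optimal play is mixed.
South is strictly dominated by Central, so the inspector never plays it.
On the remaining 2×2 (North, Central vs Route-1, Route-2):
Let the inspector play North with probability p. Expected payoff against Route-1: 7p + 5(1−p) = 2p + 5; against Route-2: (-1)p + 8(1−p) = −9p + 8.
Setting these equal: 2p + 5 = −9p + 8 ⇒ 11p = 3 ⇒ p = 3/11, and the value is (2)·(3/11) + 5 = 61/11.
For the smuggler: with q = P(Route-1), equating North's and Central's payoffs gives 8q − 1 = −3q + 8 ⇒ q = 9/11.

61/11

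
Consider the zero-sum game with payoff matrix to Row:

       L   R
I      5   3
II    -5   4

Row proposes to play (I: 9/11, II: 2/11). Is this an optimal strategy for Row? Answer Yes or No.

Yes

Against L this mix gives (9/11)·5 + (2/11)·(-5) = 35/11.
Against R this mix gives (9/11)·3 + (2/11)·4 = 35/11.
All of Column's active replies (L, R) yield 35/11, and no column does worse for Row. The mix makes Column indifferent and guarantees 35/11, so it is optimal.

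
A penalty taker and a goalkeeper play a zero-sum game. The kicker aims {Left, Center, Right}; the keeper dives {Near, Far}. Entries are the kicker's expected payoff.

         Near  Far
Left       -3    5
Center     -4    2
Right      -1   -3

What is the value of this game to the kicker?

Row minima: Left → -3, Center → -4, Right → -3; maximin = -3.
Column maxima: Near → -1, Far → 5; minimax = -1.
-3 ≠ -1, so there is no saddle point; optimal play is mixed.
Center is strictly dominated by Left, so the kicker never plays it.
On the remaining 2×2 (Left, Right vs Near, Far):
Let the kicker play Left with probability p. Expected payoff against Near: (-3)p + (-1)(1−p) = −2p − 1; against Far: 5p + (-3)(1−p) = 8p − 3.
Setting these equal: −2p − 1 = 8p − 3 ⇒ −10p = -2 ⇒ p = 1/5, and the value is (-2)·(1/5) − 1 = -7/5.
For the keeper: with q = P(Near), equating Left's and Right's payoffs gives −8q + 5 = 2q − 3 ⇒ q = 4/5.

-7/5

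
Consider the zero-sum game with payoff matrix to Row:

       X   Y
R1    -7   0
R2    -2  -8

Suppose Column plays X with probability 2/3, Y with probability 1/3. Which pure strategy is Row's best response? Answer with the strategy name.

Expected payoff of R1: (2/3)·(-7) + (1/3)·0 = -14/3.
Expected payoff of R2: (2/3)·(-2) + (1/3)·(-8) = -4.
The largest is -4, so Row's best response is R2.

R2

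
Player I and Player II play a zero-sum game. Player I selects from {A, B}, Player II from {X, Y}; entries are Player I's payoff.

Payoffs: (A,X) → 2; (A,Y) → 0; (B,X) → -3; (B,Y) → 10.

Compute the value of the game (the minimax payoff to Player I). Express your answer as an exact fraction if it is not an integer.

4/3

Row minima: A → 0, B → -3; maximin = 0.
Column maxima: X → 2, Y → 10; minimax = 2.
0 ≠ 2, so there is no saddle point; optimal play is mixed.
Let Player I play A with probability p. Expected payoff against X: 2p + (-3)(1−p) = 5p − 3; against Y: 0p + 10(1−p) = −10p + 10.
Setting these equal: 5p − 3 = −10p + 10 ⇒ 15p = 13 ⇒ p = 13/15, and the value is (5)·(13/15) − 3 = 4/3.
For Player II: with q = P(X), equating A's and B's payoffs gives 2q = −13q + 10 ⇒ q = 2/3.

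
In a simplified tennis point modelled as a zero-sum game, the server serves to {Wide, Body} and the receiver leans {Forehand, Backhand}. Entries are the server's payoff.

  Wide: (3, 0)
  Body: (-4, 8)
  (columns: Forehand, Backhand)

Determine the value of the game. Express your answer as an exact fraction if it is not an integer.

8/5

Row minima: Wide → 0, Body → -4; maximin = 0.
Column maxima: Forehand → 3, Backhand → 8; minimax = 3.
0 ≠ 3, so there is no saddle point; optimal play is mixed.
Let the server play Wide with probability p. Expected payoff against Forehand: 3p + (-4)(1−p) = 7p − 4; against Backhand: 0p + 8(1−p) = −8p + 8.
Setting these equal: 7p − 4 = −8p + 8 ⇒ 15p = 12 ⇒ p = 4/5, and the value is (7)·(4/5) − 4 = 8/5.
For the receiver: with q = P(Forehand), equating Wide's and Body's payoffs gives 3q = −12q + 8 ⇒ q = 8/15.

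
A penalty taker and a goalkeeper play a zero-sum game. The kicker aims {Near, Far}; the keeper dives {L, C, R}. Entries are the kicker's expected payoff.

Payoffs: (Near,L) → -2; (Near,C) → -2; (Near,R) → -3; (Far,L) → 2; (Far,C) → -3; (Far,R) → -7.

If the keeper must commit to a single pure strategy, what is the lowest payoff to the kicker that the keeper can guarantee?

-3

Column maxima: L → 2, C → -2, R → -3.
The smallest of these is -3.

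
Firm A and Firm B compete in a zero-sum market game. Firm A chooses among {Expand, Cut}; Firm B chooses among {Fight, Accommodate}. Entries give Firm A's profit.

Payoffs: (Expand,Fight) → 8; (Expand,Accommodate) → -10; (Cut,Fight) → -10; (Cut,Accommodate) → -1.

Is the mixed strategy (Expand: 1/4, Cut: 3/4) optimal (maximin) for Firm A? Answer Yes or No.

No

Against Fight this mix gives (1/4)·8 + (3/4)·(-10) = -11/2.
Against Accommodate this mix gives (1/4)·(-10) + (3/4)·(-1) = -13/4.
Firm B will play Fight, holding Firm A to -11/2. Shifting weight toward the row that does better against Fight would raise this floor (the equalizing mix achieves -4 against both Fight and Accommodate), so the proposed strategy is not optimal.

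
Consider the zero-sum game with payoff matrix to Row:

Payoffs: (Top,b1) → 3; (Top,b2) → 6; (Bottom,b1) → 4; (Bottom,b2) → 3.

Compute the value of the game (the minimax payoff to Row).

Row minima: Top → 3, Bottom → 3; maximin = 3.
Column maxima: b1 → 4, b2 → 6; minimax = 4.
3 ≠ 4, so there is no saddle point; optimal play is mixed.
Let Row play Top with probability p. Expected payoff against b1: 3p + 4(1−p) = −p + 4; against b2: 6p + 3(1−p) = 3p + 3.
Setting these equal: −p + 4 = 3p + 3 ⇒ −4p = -1 ⇒ p = 1/4, and the value is (-1)·(1/4) + 4 = 15/4.
For Column: with q = P(b1), equating Top's and Bottom's payoffs gives −3q + 6 = q + 3 ⇒ q = 3/4.

15/4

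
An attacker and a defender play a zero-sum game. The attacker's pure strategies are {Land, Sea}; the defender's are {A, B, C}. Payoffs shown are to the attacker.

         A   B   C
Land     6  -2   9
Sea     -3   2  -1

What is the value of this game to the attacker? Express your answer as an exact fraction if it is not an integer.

Row minima: Land → -2, Sea → -3; maximin = -2.
Column maxima: A → 6, B → 2, C → 9; minimax = 2.
-2 ≠ 2, so there is no saddle point; optimal play is mixed.
C is strictly dominated by A (it gives the attacker strictly more in every row), so the defender never plays it.
On the remaining 2×2 (Land, Sea vs A, B):
Let the attacker play Land with probability p. Expected payoff against A: 6p + (-3)(1−p) = 9p − 3; against B: (-2)p + 2(1−p) = −4p + 2.
Setting these equal: 9p − 3 = −4p + 2 ⇒ 13p = 5 ⇒ p = 5/13, and the value is (9)·(5/13) − 3 = 6/13.
For the defender: with q = P(A), equating Land's and Sea's payoffs gives 8q − 2 = −5q + 2 ⇒ q = 4/13.

6/13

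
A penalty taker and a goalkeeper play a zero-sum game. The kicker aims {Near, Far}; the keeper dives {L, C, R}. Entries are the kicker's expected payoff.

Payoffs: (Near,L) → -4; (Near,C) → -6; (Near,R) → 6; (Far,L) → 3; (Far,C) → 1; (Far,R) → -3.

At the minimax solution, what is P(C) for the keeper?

9/16

Row minima: Near → -6, Far → -3; maximin = -3.
Column maxima: L → 3, C → 1, R → 6; minimax = 1.
-3 ≠ 1, so there is no saddle point; optimal play is mixed.
L is strictly dominated by C (it gives the kicker strictly more in every row), so the keeper never plays it.
On the remaining 2×2 (Near, Far vs C, R):
Let the kicker play Near with probability p. Expected payoff against C: (-6)p + 1(1−p) = −7p + 1; against R: 6p + (-3)(1−p) = 9p − 3.
Setting these equal: −7p + 1 = 9p − 3 ⇒ −16p = -4 ⇒ p = 1/4, and the value is (-7)·(1/4) + 1 = -3/4.
For the keeper: with q = P(C), equating Near's and Far's payoffs gives −12q + 6 = 4q − 3 ⇒ q = 9/16.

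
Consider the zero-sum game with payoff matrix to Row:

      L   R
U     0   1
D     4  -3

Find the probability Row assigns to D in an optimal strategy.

Row minima: U → 0, D → -3; maximin = 0.
Column maxima: L → 4, R → 1; minimax = 1.
0 ≠ 1, so there is no saddle point; optimal play is mixed.
Let Row play U with probability p. Expected payoff against L: 0p + 4(1−p) = −4p + 4; against R: 1p + (-3)(1−p) = 4p − 3.
Setting these equal: −4p + 4 = 4p − 3 ⇒ −8p = -7 ⇒ p = 7/8, and the value is (-4)·(7/8) + 4 = 1/2.
For Column: with q = P(L), equating U's and D's payoffs gives −q + 1 = 7q − 3 ⇒ q = 1/2.

1/8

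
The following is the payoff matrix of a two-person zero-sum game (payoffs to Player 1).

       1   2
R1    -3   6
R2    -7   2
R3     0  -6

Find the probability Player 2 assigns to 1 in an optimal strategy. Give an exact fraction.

Row minima: R1 → -3, R2 → -7, R3 → -6; maximin = -3.
Column maxima: 1 → 0, 2 → 6; minimax = 0.
-3 ≠ 0, so there is no saddle point; optimal play is mixed.
R2 is strictly dominated by R1, so Player 1 never plays it.
On the remaining 2×2 (R1, R3 vs 1, 2):
Let Player 1 play R1 with probability p. Expected payoff against 1: (-3)p + 0(1−p) = −3p; against 2: 6p + (-6)(1−p) = 12p − 6.
Setting these equal: −3p = 12p − 6 ⇒ −15p = -6 ⇒ p = 2/5, and the value is (-3)·(2/5) = -6/5.
For Player 2: with q = P(1), equating R1's and R3's payoffs gives −9q + 6 = 6q − 6 ⇒ q = 4/5.

4/5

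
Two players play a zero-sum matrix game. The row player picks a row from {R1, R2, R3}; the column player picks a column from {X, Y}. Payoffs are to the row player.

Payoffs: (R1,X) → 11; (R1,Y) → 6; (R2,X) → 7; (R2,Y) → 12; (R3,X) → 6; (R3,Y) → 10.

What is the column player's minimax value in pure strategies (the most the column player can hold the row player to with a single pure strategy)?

Column maxima: X → 11, Y → 12.
The smallest of these is 11.

11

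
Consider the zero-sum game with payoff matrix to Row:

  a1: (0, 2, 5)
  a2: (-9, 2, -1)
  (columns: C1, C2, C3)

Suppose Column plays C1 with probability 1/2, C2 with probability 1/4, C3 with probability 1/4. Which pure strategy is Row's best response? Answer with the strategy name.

Expected payoff of a1: (1/2)·0 + (1/4)·2 + (1/4)·5 = 7/4.
Expected payoff of a2: (1/2)·(-9) + (1/4)·2 + (1/4)·(-1) = -17/4.
The largest is 7/4, so Row's best response is a1.

a1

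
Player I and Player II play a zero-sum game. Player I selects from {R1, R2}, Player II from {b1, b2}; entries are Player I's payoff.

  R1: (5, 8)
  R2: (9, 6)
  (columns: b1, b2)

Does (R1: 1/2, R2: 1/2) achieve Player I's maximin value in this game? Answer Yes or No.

Against b1 this mix gives (1/2)·5 + (1/2)·9 = 7.
Against b2 this mix gives (1/2)·8 + (1/2)·6 = 7.
All of Player II's active replies (b1, b2) yield 7, and no column does worse for Player I. The mix makes Player II indifferent and guarantees 7, so it is optimal.

Yes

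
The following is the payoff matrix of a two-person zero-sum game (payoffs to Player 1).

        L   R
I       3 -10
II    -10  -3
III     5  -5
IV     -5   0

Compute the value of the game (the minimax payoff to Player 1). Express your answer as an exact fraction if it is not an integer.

Row minima: I → -10, II → -10, III → -5, IV → -5; maximin = -5.
Column maxima: L → 5, R → 0; minimax = 0.
-5 ≠ 0, so there is no saddle point; optimal play is mixed.
I is strictly dominated by III, so Player 1 never plays it.
II is strictly dominated by IV, so Player 1 never plays it.
On the remaining 2×2 (III, IV vs L, R):
Let Player 1 play III with probability p. Expected payoff against L: 5p + (-5)(1−p) = 10p − 5; against R: (-5)p + 0(1−p) = −5p.
Setting these equal: 10p − 5 = −5p ⇒ 15p = 5 ⇒ p = 1/3, and the value is (10)·(1/3) − 5 = -5/3.
For Player 2: with q = P(L), equating III's and IV's payoffs gives 10q − 5 = −5q ⇒ q = 1/3.

-5/3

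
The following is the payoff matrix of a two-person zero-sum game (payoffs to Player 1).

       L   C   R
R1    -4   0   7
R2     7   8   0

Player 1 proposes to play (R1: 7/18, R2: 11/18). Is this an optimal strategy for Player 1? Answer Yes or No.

Against L this mix gives (7/18)·(-4) + (11/18)·7 = 49/18.
Against C this mix gives (7/18)·0 + (11/18)·8 = 44/9.
Against R this mix gives (7/18)·7 + (11/18)·0 = 49/18.
All of Player 2's active replies (L, R) yield 49/18, and no column does worse for Player 1. The mix makes Player 2 indifferent and guarantees 49/18, so it is optimal.

Yes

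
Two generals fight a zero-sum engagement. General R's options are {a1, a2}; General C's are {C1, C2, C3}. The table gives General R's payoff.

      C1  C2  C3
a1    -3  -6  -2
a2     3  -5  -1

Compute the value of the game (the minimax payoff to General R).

-5

Row minima: a1 → -6, a2 → -5; maximin = -5.
Column maxima: C1 → 3, C2 → -5, C3 → -1; minimax = -5.
Since maximin = minimax = -5, there is a saddle point and the value is -5.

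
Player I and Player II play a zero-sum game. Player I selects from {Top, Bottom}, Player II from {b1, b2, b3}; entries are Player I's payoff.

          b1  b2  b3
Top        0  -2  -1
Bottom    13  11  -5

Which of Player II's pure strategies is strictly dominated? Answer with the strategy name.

b1

b2 holds Player I's payoff strictly below b1 in every row: -2 < 0, 11 < 13.
So b1 is strictly dominated for Player II.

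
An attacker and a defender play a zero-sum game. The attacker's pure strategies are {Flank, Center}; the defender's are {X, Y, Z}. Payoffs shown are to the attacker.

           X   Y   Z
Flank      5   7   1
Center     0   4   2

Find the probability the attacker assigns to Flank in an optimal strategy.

1/3

Row minima: Flank → 1, Center → 0; maximin = 1.
Column maxima: X → 5, Y → 7, Z → 2; minimax = 2.
1 ≠ 2, so there is no saddle point; optimal play is mixed.
Y is strictly dominated by X (it gives the attacker strictly more in every row), so the defender never plays it.
On the remaining 2×2 (Flank, Center vs X, Z):
Let the attacker play Flank with probability p. Expected payoff against X: 5p + 0(1−p) = 5p; against Z: 1p + 2(1−p) = −p + 2.
Setting these equal: 5p = −p + 2 ⇒ 6p = 2 ⇒ p = 1/3, and the value is (5)·(1/3) = 5/3.
For the defender: with q = P(X), equating Flank's and Center's payoffs gives 4q + 1 = −2q + 2 ⇒ q = 1/6.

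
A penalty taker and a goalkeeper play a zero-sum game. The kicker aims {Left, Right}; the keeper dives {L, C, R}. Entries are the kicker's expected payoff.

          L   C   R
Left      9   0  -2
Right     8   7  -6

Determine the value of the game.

-2

Row minima: Left → -2, Right → -6; maximin = -2.
Column maxima: L → 9, C → 7, R → -2; minimax = -2.
Since maximin = minimax = -2, there is a saddle point and the value is -2.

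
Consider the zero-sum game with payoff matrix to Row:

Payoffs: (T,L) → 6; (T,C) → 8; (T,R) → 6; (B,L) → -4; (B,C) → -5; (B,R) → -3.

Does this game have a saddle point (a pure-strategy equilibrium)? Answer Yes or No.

Row minima: T → 6, B → -5; maximin = 6.
Column maxima: L → 6, C → 8, R → 6; minimax = 6.
maximin = minimax = 6, so a saddle point exists.

Yes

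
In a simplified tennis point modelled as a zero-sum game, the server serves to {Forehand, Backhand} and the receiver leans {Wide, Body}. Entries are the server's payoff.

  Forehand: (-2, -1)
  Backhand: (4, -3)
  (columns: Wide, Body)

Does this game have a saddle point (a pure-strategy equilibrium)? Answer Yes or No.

Row minima: Forehand → -2, Backhand → -3; maximin = -2.
Column maxima: Wide → 4, Body → -1; minimax = -1.
-2 ≠ -1, so no pure-strategy equilibrium exists.

No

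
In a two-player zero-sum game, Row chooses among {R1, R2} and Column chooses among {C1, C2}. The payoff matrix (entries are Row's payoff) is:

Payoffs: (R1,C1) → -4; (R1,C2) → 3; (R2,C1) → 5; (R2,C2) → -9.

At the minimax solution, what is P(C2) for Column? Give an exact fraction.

3/7

Row minima: R1 → -4, R2 → -9; maximin = -4.
Column maxima: C1 → 5, C2 → 3; minimax = 3.
-4 ≠ 3, so there is no saddle point; optimal play is mixed.
Let Row play R1 with probability p. Expected payoff against C1: (-4)p + 5(1−p) = −9p + 5; against C2: 3p + (-9)(1−p) = 12p − 9.
Setting these equal: −9p + 5 = 12p − 9 ⇒ −21p = -14 ⇒ p = 2/3, and the value is (-9)·(2/3) + 5 = -1.
For Column: with q = P(C1), equating R1's and R2's payoffs gives −7q + 3 = 14q − 9 ⇒ q = 4/7.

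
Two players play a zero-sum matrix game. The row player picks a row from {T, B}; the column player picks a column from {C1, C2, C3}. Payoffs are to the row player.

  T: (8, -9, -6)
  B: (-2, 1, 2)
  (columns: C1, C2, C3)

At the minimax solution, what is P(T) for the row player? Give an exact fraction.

Row minima: T → -9, B → -2; maximin = -2.
Column maxima: C1 → 8, C2 → 1, C3 → 2; minimax = 1.
-2 ≠ 1, so there is no saddle point; optimal play is mixed.
C3 is strictly dominated by C2 (it gives the row player strictly more in every row), so the column player never plays it.
On the remaining 2×2 (T, B vs C1, C2):
Let the row player play T with probability p. Expected payoff against C1: 8p + (-2)(1−p) = 10p − 2; against C2: (-9)p + 1(1−p) = −10p + 1.
Setting these equal: 10p − 2 = −10p + 1 ⇒ 20p = 3 ⇒ p = 3/20, and the value is (10)·(3/20) − 2 = -1/2.
For the column player: with q = P(C1), equating T's and B's payoffs gives 17q − 9 = −3q + 1 ⇒ q = 1/2.

3/20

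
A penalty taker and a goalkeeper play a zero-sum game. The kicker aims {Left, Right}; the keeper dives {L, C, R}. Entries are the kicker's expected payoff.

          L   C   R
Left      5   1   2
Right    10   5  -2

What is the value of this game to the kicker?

Row minima: Left → 1, Right → -2; maximin = 1.
Column maxima: L → 10, C → 5, R → 2; minimax = 2.
1 ≠ 2, so there is no saddle point; optimal play is mixed.
L is strictly dominated by C (it gives the kicker strictly more in every row), so the keeper never plays it.
On the remaining 2×2 (Left, Right vs C, R):
Let the kicker play Left with probability p. Expected payoff against C: 1p + 5(1−p) = −4p + 5; against R: 2p + (-2)(1−p) = 4p − 2.
Setting these equal: −4p + 5 = 4p − 2 ⇒ −8p = -7 ⇒ p = 7/8, and the value is (-4)·(7/8) + 5 = 3/2.
For the keeper: with q = P(C), equating Left's and Right's payoffs gives −q + 2 = 7q − 2 ⇒ q = 1/2.

3/2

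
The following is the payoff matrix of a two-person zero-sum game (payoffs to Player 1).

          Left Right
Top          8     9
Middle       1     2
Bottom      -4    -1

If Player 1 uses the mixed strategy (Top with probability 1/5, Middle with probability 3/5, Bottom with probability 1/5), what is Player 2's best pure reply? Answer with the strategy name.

Left

If Player 2 plays Left, Player 1's expected payoff is (1/5)·8 + (3/5)·1 + (1/5)·(-4) = 7/5.
If Player 2 plays Right, Player 1's expected payoff is (1/5)·9 + (3/5)·2 + (1/5)·(-1) = 14/5.
Player 2 minimizes Player 1's payoff; the smallest is 7/5, so the best response is Left.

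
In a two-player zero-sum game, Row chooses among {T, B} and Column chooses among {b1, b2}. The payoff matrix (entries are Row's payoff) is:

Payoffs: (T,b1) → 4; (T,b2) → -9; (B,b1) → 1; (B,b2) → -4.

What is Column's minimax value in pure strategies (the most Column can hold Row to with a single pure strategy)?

Column maxima: b1 → 4, b2 → -4.
The smallest of these is -4.

-4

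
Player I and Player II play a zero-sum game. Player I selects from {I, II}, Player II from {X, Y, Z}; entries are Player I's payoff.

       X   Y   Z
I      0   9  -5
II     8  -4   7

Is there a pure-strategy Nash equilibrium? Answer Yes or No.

No

Row minima: I → -5, II → -4; maximin = -4.
Column maxima: X → 8, Y → 9, Z → 7; minimax = 7.
-4 ≠ 7, so no pure-strategy equilibrium exists.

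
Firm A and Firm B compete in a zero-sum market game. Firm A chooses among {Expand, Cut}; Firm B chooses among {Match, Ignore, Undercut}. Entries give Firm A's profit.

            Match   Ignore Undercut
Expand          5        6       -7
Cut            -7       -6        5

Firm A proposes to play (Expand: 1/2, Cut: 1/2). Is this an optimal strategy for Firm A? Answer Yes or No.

Yes

Against Match this mix gives (1/2)·5 + (1/2)·(-7) = -1.
Against Ignore this mix gives (1/2)·6 + (1/2)·(-6) = 0.
Against Undercut this mix gives (1/2)·(-7) + (1/2)·5 = -1.
All of Firm B's active replies (Match, Undercut) yield -1, and no column does worse for Firm A. The mix makes Firm B indifferent and guarantees -1, so it is optimal.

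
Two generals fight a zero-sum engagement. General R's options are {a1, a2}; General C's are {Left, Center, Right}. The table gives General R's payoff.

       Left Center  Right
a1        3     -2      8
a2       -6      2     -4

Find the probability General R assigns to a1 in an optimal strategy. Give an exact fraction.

8/13

Row minima: a1 → -2, a2 → -6; maximin = -2.
Column maxima: Left → 3, Center → 2, Right → 8; minimax = 2.
-2 ≠ 2, so there is no saddle point; optimal play is mixed.
Right is strictly dominated by Left (it gives General R strictly more in every row), so General C never plays it.
On the remaining 2×2 (a1, a2 vs Left, Center):
Let General R play a1 with probability p. Expected payoff against Left: 3p + (-6)(1−p) = 9p − 6; against Center: (-2)p + 2(1−p) = −4p + 2.
Setting these equal: 9p − 6 = −4p + 2 ⇒ 13p = 8 ⇒ p = 8/13, and the value is (9)·(8/13) − 6 = -6/13.
For General C: with q = P(Left), equating a1's and a2's payoffs gives 5q − 2 = −8q + 2 ⇒ q = 4/13.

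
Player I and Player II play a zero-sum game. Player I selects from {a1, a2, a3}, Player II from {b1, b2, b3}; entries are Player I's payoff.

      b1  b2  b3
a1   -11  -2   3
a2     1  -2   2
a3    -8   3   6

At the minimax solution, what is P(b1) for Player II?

5/14

Row minima: a1 → -11, a2 → -2, a3 → -8; maximin = -2.
Column maxima: b1 → 1, b2 → 3, b3 → 6; minimax = 1.
-2 ≠ 1, so there is no saddle point; optimal play is mixed.
a1 is strictly dominated by a3, so Player I never plays it.
b3 is strictly dominated by b1 (it gives Player I strictly more in every row), so Player II never plays it.
On the remaining 2×2 (a2, a3 vs b1, b2):
Let Player I play a2 with probability p. Expected payoff against b1: 1p + (-8)(1−p) = 9p − 8; against b2: (-2)p + 3(1−p) = −5p + 3.
Setting these equal: 9p − 8 = −5p + 3 ⇒ 14p = 11 ⇒ p = 11/14, and the value is (9)·(11/14) − 8 = -13/14.
For Player II: with q = P(b1), equating a2's and a3's payoffs gives 3q − 2 = −11q + 3 ⇒ q = 5/14.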